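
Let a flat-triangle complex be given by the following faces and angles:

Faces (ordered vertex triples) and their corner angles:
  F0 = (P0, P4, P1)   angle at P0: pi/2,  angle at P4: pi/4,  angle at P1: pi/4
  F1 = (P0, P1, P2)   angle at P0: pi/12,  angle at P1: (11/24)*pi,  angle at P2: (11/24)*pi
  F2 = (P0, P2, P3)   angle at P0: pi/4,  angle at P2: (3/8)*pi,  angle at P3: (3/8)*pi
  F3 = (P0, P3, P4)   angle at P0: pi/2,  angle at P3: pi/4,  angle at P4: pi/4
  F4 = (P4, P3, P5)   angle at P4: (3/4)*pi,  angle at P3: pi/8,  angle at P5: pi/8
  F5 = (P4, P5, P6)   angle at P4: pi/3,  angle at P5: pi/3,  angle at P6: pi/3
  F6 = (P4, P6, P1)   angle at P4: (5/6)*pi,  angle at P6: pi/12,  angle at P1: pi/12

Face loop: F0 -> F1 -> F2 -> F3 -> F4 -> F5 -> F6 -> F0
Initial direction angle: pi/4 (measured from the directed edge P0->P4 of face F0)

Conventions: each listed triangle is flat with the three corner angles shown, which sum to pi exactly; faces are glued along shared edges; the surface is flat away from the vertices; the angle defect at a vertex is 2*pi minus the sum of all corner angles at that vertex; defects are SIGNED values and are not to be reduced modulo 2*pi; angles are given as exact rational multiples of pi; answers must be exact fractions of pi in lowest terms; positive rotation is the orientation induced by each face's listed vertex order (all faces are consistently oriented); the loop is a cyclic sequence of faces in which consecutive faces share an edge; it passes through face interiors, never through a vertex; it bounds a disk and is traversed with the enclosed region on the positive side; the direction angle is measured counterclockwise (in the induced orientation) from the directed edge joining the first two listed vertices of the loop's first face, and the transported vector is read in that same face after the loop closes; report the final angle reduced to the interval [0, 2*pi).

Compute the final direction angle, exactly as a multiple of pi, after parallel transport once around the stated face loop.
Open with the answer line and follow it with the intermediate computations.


Answer: final direction angle = pi/2

enclosed vertex P0: corner angles sum to (4/3)*pi, defect = 2*pi - (4/3)*pi = (2/3)*pi
enclosed vertex P4: corner angles sum to (29/12)*pi, defect = 2*pi - (29/12)*pi = (-5/12)*pi
transport around the loop rotates by the sum of enclosed defects; add to the initial angle mod 2*pi
final angle = pi/4 + pi/4 = pi/2 (mod 2*pi)


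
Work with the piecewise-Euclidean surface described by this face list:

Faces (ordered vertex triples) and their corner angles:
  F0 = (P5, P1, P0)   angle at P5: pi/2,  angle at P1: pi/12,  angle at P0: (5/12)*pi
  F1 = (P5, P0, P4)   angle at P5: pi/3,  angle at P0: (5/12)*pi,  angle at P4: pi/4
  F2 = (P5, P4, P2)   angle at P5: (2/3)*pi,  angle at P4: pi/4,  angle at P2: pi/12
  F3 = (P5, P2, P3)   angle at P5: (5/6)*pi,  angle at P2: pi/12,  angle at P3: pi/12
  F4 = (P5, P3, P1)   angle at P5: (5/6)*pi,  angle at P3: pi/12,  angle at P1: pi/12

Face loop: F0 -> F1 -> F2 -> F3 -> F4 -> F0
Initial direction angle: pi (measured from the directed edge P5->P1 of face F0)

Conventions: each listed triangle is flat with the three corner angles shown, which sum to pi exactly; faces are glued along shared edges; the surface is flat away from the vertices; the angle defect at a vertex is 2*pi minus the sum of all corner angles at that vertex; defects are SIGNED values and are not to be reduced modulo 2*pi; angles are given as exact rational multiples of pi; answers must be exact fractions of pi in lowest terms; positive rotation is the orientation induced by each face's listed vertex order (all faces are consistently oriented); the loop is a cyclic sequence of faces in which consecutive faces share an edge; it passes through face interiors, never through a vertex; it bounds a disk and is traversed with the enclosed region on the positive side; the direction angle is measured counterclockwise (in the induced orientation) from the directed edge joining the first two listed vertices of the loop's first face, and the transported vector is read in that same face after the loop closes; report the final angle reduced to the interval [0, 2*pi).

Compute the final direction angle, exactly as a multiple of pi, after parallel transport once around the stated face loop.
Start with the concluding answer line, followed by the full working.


Answer: final direction angle = (11/6)*pi

enclosed vertex P5: corner angles sum to (19/6)*pi, defect = 2*pi - (19/6)*pi = (-7/6)*pi
summing the enclosed defects onto the initial angle, mod 2*pi in the induced orientation:
final angle = pi - (7/6)*pi = (11/6)*pi (mod 2*pi)


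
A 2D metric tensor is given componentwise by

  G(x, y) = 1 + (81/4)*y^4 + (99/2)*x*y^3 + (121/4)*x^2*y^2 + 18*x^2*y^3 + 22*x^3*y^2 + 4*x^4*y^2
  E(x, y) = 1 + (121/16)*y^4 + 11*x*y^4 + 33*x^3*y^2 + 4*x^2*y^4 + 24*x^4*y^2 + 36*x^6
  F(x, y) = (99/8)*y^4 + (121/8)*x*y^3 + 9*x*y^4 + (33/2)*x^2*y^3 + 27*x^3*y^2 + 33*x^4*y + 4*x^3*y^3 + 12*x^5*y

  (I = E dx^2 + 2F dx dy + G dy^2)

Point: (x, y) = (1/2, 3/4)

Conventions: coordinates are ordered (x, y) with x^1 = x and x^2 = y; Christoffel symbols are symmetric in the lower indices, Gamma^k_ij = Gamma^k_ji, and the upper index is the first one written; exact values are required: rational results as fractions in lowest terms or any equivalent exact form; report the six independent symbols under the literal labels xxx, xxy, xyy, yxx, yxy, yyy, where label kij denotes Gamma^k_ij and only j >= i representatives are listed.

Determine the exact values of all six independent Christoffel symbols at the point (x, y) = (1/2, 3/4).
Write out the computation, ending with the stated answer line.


E = 37585/4096, F = 29097/2048, G = 26305/1024 at the point
E_x = 8235/256, E_y = 8235/256, F_x = 22545/512, F_y = 14475/256, G_x = 7155/128, G_y = 795/8
EG - F^2 = 138709/4096;  g^inv = (4096/138709) * [[26305/1024, -29097/2048], [-29097/2048, 37585/4096]]
first-kind symbols [ij,l] = (1/2)(d_i g_jl + d_j g_il - d_l g_ij): [xx,x] = E_x/2 = 8235/512, [xx,y] = F_x - E_y/2 = 7155/256, [xy,x] = E_y/2 = 8235/512, [xy,y] = G_x/2 = 7155/256, [yy,x] = F_y - G_x/2 = 915/32, [yy,y] = G_y/2 = 795/16
Gamma^x_ij = (G*[ij,x] - F*[ij,y])/(EG - F^2), Gamma^y_ij = (E*[ij,y] - F*[ij,x])/(EG - F^2)

Answer: Gamma_xxx = 65880/138709, Gamma_xxy = 65880/138709, Gamma_xyy = 117120/138709, Gamma_yxx = 114480/138709, Gamma_yxy = 114480/138709, Gamma_yyy = 203520/138709


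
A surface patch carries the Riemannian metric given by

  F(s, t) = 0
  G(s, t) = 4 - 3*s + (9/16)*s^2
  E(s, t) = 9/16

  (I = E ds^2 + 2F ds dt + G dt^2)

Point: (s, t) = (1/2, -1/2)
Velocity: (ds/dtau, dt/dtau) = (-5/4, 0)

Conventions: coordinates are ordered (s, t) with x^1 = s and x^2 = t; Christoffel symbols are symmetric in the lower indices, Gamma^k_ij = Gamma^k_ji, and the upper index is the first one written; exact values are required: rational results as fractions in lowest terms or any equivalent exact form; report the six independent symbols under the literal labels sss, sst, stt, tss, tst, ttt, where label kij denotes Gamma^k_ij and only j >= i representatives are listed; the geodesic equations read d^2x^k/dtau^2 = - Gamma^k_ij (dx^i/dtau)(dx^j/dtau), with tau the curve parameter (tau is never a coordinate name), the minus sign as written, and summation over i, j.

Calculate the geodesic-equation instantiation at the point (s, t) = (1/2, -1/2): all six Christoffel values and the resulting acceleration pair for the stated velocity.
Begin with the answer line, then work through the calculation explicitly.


Answer: Gamma_sss = 0, Gamma_sst = 0, Gamma_stt = 13/6, Gamma_tss = 0, Gamma_tst = -6/13, Gamma_ttt = 0; accelerations (d^2s/dtau^2, d^2t/dtau^2) = (0, 0)

E = 9/16, F = 0, G = 169/64 at the point
E_s = 0, E_t = 0, F_s = 0, F_t = 0, G_s = -39/16, G_t = 0
EG - F^2 = 1521/1024;  g^inv = (1024/1521) * [[169/64, 0], [0, 9/16]]
first-kind symbols [ij,l] = (1/2)(d_i g_jl + d_j g_il - d_l g_ij): [ss,s] = E_s/2 = 0, [ss,t] = F_s - E_t/2 = 0, [st,s] = E_t/2 = 0, [st,t] = G_s/2 = -39/32, [tt,s] = F_t - G_s/2 = 39/32, [tt,t] = G_t/2 = 0
Gamma^s_ij = (G*[ij,s] - F*[ij,t])/(EG - F^2), Gamma^t_ij = (E*[ij,t] - F*[ij,s])/(EG - F^2)
Gamma_sss = 0, Gamma_sst = 0, Gamma_stt = 13/6, Gamma_tss = 0, Gamma_tst = -6/13, Gamma_ttt = 0
d^2s/dtau^2 = -(Gamma_sss*(-5/4)^2 + 2*Gamma_sst*(-5/4)*(0) + Gamma_stt*(0)^2) = 0
d^2t/dtau^2 = -(Gamma_tss*(-5/4)^2 + 2*Gamma_tst*(-5/4)*(0) + Gamma_ttt*(0)^2) = 0


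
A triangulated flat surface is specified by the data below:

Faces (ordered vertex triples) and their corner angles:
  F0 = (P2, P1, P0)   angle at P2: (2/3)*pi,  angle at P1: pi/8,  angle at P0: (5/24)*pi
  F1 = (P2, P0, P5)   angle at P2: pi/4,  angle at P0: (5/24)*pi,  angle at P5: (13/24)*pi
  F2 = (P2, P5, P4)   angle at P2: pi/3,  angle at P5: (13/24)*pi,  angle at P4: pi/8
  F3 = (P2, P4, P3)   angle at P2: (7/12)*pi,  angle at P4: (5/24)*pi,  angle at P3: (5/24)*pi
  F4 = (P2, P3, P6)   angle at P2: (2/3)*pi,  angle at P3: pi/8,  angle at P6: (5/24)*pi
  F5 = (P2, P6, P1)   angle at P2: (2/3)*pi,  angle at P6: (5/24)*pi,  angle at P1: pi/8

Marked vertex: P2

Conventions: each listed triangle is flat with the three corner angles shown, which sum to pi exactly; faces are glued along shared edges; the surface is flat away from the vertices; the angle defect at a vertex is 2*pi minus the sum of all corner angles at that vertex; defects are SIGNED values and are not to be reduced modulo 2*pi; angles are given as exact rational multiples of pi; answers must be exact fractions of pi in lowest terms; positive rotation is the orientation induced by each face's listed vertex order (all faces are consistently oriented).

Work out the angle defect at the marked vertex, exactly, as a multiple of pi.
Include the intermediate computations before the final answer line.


Sum of corner angles at P2: (19/6)*pi
defect = 2*pi - (19/6)*pi

Answer: defect(P2) = (-7/6)*pi


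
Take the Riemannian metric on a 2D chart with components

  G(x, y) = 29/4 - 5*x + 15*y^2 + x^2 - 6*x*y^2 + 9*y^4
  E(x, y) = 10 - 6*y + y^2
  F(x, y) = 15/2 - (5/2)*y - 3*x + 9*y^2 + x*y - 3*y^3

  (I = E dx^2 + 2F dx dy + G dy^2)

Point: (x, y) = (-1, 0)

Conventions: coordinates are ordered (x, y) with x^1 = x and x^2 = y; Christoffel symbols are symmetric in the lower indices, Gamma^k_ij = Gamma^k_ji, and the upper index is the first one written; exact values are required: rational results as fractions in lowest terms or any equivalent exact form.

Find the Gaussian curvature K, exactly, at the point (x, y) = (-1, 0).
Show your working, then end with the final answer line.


E = 10, F = 21/2, G = 53/4, EG - F^2 = 89/4 at the point
E_x = 0, E_y = -6, F_x = -3, F_y = -7/2, G_x = -7, G_y = 0
E_yy = 2, F_xy = 1, G_xx = 2
Using the Brioschi determinant formula for K from the metric derivatives:
M1 = [[-E_yy/2 + F_xy - G_xx/2, E_x/2, F_x - E_y/2], [F_y - G_x/2, E, F], [G_y/2, F, G]] = [[-1, 0, 0], [0, 10, 21/2], [0, 21/2, 53/4]]; det M1 = -89/4
M2 = [[0, E_y/2, G_x/2], [E_y/2, E, F], [G_x/2, F, G]] = [[0, -3, -7/2], [-3, 10, 21/2], [-7/2, 21/2, 53/4]]; det M2 = -85/4
det M1 - det M2 = -1; K = -1 / (89/4)^2 = -16/7921

Answer: K = -16/7921


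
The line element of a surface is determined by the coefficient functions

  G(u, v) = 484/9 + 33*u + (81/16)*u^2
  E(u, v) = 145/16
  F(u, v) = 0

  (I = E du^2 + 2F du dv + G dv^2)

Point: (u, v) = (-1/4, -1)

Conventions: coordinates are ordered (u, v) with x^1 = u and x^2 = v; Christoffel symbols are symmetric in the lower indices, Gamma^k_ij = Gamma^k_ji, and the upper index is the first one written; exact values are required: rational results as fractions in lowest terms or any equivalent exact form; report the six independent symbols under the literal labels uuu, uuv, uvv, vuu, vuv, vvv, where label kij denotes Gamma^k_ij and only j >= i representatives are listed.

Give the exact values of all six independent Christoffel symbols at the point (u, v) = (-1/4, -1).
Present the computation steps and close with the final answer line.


E = 145/16, F = 0, G = 105625/2304 at the point
E_u = 0, E_v = 0, F_u = 0, F_v = 0, G_u = 975/32, G_v = 0
EG - F^2 = 15315625/36864;  g^inv = (36864/15315625) * [[105625/2304, 0], [0, 145/16]]
first-kind symbols [ij,l] = (1/2)(d_i g_jl + d_j g_il - d_l g_ij): [uu,u] = E_u/2 = 0, [uu,v] = F_u - E_v/2 = 0, [uv,u] = E_v/2 = 0, [uv,v] = G_u/2 = 975/64, [vv,u] = F_v - G_u/2 = -975/64, [vv,v] = G_v/2 = 0
Gamma^u_ij = (G*[ij,u] - F*[ij,v])/(EG - F^2), Gamma^v_ij = (E*[ij,v] - F*[ij,u])/(EG - F^2)

Answer: Gamma_uuu = 0, Gamma_uuv = 0, Gamma_uvv = -195/116, Gamma_vuu = 0, Gamma_vuv = 108/325, Gamma_vvv = 0


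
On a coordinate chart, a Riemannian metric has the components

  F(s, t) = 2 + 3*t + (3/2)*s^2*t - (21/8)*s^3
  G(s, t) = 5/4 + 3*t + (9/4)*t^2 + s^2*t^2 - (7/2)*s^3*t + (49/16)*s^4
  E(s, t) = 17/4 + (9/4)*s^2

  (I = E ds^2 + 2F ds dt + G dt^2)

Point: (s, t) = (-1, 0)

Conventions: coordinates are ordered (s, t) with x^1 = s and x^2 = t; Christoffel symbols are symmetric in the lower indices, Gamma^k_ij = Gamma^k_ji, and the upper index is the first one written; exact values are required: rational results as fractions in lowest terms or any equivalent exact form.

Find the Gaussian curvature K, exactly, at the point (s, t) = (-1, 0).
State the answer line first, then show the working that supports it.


Answer: K = -11912/10625

E = 13/2, F = 37/8, G = 69/16, EG - F^2 = 425/64 at the point
E_s = -9/2, E_t = 0, F_s = -63/8, F_t = 9/2, G_s = -49/4, G_t = 13/2
E_tt = 0, F_st = -3, G_ss = 147/4
Apply the Brioschi formula K = (det M1 - det M2)/(EG - F^2)^2 over the derivative matrices of E, F, G.
M1 = [[-E_tt/2 + F_st - G_ss/2, E_s/2, F_s - E_t/2], [F_t - G_s/2, E, F], [G_t/2, F, G]] = [[-171/8, -9/4, -63/8], [85/8, 13/2, 37/8], [13/4, 37/8, 69/16]]; det M1 = -150165/512
M2 = [[0, E_t/2, G_s/2], [E_t/2, E, F], [G_s/2, F, G]] = [[0, 0, -49/8], [0, 13/2, 37/8], [-49/8, 37/8, 69/16]]; det M2 = -31213/128
det M1 - det M2 = -25313/512; K = -25313/512 / (425/64)^2 = -11912/10625


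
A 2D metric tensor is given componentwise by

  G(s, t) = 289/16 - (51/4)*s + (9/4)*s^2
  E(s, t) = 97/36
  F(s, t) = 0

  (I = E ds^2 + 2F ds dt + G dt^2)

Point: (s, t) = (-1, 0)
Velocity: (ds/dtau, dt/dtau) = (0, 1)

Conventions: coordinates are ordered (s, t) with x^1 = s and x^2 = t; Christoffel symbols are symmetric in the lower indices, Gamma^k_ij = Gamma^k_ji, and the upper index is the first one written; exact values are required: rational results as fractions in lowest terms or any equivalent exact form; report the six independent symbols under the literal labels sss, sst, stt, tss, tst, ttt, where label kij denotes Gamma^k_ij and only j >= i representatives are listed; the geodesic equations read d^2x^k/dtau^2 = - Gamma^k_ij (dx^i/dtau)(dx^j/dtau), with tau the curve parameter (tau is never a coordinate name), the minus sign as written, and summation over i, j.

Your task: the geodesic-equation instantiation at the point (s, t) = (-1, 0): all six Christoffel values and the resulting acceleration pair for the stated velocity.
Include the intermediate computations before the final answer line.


E = 97/36, F = 0, G = 529/16 at the point
E_s = 0, E_t = 0, F_s = 0, F_t = 0, G_s = -69/4, G_t = 0
EG - F^2 = 51313/576;  g^inv = (576/51313) * [[529/16, 0], [0, 97/36]]
first-kind symbols [ij,l] = (1/2)(d_i g_jl + d_j g_il - d_l g_ij): [ss,s] = E_s/2 = 0, [ss,t] = F_s - E_t/2 = 0, [st,s] = E_t/2 = 0, [st,t] = G_s/2 = -69/8, [tt,s] = F_t - G_s/2 = 69/8, [tt,t] = G_t/2 = 0
Gamma^s_ij = (G*[ij,s] - F*[ij,t])/(EG - F^2), Gamma^t_ij = (E*[ij,t] - F*[ij,s])/(EG - F^2)
Gamma_sss = 0, Gamma_sst = 0, Gamma_stt = 621/194, Gamma_tss = 0, Gamma_tst = -6/23, Gamma_ttt = 0
d^2s/dtau^2 = -(Gamma_sss*(0)^2 + 2*Gamma_sst*(0)*(1) + Gamma_stt*(1)^2) = -621/194
d^2t/dtau^2 = -(Gamma_tss*(0)^2 + 2*Gamma_tst*(0)*(1) + Gamma_ttt*(1)^2) = 0

Answer: Gamma_sss = 0, Gamma_sst = 0, Gamma_stt = 621/194, Gamma_tss = 0, Gamma_tst = -6/23, Gamma_ttt = 0; accelerations (d^2s/dtau^2, d^2t/dtau^2) = (-621/194, 0)


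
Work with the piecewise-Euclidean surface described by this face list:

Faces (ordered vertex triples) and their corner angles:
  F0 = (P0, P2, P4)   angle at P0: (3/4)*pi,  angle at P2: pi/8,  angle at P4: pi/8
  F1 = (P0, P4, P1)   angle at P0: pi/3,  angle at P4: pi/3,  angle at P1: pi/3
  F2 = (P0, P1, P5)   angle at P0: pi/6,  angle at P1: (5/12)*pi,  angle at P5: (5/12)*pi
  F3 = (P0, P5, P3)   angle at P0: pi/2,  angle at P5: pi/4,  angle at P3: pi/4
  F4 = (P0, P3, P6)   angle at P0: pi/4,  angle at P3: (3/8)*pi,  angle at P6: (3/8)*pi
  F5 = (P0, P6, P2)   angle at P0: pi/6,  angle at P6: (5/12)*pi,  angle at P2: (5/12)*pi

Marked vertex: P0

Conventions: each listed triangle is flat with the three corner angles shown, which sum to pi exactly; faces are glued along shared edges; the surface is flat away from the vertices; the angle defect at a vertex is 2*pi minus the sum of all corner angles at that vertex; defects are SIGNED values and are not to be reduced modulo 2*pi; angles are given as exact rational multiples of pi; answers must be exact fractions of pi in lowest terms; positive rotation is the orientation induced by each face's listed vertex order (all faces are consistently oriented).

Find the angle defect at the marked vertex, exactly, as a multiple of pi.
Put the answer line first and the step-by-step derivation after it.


Answer: defect(P0) = -pi/6

Sum of corner angles at P0: (13/6)*pi
defect = 2*pi - (13/6)*pi


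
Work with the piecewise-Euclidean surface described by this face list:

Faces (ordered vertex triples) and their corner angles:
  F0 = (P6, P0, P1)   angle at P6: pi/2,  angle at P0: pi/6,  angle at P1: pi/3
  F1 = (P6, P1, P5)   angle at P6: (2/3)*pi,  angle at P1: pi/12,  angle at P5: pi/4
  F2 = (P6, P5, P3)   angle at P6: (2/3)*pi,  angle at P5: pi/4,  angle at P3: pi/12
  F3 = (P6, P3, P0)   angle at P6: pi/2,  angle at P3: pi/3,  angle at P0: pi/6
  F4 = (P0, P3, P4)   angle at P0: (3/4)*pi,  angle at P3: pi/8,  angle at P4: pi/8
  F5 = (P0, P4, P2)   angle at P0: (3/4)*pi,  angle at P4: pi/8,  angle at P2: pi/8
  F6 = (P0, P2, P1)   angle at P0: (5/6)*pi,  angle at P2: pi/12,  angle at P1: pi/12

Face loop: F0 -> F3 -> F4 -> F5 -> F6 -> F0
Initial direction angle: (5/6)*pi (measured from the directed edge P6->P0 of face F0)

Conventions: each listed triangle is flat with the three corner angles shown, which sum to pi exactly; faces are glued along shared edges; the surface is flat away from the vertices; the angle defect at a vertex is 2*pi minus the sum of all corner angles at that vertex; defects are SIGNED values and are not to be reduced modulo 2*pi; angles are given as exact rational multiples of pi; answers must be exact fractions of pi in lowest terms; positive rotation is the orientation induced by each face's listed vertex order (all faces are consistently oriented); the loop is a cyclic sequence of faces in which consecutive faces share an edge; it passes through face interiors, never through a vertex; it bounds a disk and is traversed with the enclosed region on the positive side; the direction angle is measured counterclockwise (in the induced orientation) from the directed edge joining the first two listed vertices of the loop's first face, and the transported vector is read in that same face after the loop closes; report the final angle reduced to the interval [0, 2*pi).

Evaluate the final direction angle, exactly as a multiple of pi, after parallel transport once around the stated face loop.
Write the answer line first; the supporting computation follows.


Answer: final direction angle = pi/6

enclosed vertex P0: corner angles sum to (8/3)*pi, defect = 2*pi - (8/3)*pi = (-2/3)*pi
summing the enclosed defects onto the initial angle, mod 2*pi in the induced orientation:
final angle = (5/6)*pi - (2/3)*pi = pi/6 (mod 2*pi)


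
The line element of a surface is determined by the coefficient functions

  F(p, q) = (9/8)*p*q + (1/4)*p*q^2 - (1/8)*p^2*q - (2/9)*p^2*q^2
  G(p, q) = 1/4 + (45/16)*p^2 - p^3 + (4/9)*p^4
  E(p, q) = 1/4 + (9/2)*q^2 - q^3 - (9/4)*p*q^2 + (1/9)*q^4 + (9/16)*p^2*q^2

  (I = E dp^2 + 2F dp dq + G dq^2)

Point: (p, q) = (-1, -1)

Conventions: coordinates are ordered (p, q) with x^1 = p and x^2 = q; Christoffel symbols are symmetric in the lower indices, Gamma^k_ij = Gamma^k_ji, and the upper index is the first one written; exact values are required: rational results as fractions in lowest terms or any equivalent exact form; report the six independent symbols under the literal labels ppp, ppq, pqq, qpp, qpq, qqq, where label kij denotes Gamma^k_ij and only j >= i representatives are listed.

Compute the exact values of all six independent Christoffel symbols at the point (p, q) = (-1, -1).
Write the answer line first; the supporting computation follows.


Answer: Gamma_ppp = -97481/266019, Gamma_ppq = -19499/20463, Gamma_pqq = 152515/266019, Gamma_qpp = 509921/266019, Gamma_qpq = -20251/20463, Gamma_qqq = -26320/266019

E = 1249/144, F = 7/9, G = 649/144 at the point
E_p = -27/8, E_q = -1301/72, F_p = -49/72, F_q = -11/36, G_p = -749/72, G_q = 0
EG - F^2 = 88673/2304;  g^inv = (2304/88673) * [[649/144, -7/9], [-7/9, 1249/144]]
first-kind symbols [ij,l] = (1/2)(d_i g_jl + d_j g_il - d_l g_ij): [pp,p] = E_p/2 = -27/16, [pp,q] = F_p - E_q/2 = 401/48, [pq,p] = E_q/2 = -1301/144, [pq,q] = G_p/2 = -749/144, [qq,p] = F_q - G_p/2 = 235/48, [qq,q] = G_q/2 = 0
Gamma^p_ij = (G*[ij,p] - F*[ij,q])/(EG - F^2), Gamma^q_ij = (E*[ij,q] - F*[ij,p])/(EG - F^2)


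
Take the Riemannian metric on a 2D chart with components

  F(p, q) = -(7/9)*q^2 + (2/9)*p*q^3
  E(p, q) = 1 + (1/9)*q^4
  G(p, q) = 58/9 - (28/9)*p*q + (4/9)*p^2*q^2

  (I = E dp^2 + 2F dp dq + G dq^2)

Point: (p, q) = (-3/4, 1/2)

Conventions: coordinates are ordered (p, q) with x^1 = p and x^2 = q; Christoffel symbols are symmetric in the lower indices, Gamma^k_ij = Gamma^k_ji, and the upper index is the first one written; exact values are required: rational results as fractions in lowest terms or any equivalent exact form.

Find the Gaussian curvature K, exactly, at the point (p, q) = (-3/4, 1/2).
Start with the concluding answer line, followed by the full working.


Answer: K = -576/305809

E = 145/144, F = -31/144, G = 1105/144, EG - F^2 = 553/72 at the point
E_p = 0, E_q = 1/18, F_p = 1/36, F_q = -65/72, G_p = -31/18, G_q = 31/12
E_qq = 1/3, F_pq = 1/6, G_pp = 2/9
Brioschi: K = (det M1 - det M2) / (EG - F^2)^2 with the standard first/second-derivative matrices M1, M2.
M1 = [[-E_qq/2 + F_pq - G_pp/2, E_p/2, F_p - E_q/2], [F_q - G_p/2, E, F], [G_q/2, F, G]] = [[-1/9, 0, 0], [-1/24, 145/144, -31/144], [31/24, -31/144, 1105/144]]; det M1 = -553/648
M2 = [[0, E_q/2, G_p/2], [E_q/2, E, F], [G_p/2, F, G]] = [[0, 1/36, -31/36], [1/36, 145/144, -31/144], [-31/36, -31/144, 1105/144]]; det M2 = -481/648
det M1 - det M2 = -1/9; K = -1/9 / (553/72)^2 = -576/305809


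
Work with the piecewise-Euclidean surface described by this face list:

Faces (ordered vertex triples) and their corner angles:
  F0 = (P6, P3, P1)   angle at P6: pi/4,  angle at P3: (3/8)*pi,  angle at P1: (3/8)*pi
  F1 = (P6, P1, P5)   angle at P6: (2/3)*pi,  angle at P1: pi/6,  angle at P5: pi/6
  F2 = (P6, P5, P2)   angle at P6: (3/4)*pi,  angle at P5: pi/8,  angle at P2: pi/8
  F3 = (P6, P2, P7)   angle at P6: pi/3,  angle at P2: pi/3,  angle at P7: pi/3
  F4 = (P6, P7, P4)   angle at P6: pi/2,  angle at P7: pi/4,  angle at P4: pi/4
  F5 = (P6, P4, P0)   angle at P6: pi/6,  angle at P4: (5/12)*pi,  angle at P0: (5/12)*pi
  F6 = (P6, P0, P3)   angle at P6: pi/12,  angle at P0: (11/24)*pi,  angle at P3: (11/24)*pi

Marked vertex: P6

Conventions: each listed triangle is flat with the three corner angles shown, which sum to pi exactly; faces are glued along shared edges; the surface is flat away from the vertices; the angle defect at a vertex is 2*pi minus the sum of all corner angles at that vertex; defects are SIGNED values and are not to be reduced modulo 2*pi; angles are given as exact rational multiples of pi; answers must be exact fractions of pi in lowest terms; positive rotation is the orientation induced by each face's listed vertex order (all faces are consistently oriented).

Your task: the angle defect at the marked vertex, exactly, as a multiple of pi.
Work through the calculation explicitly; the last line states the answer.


Sum of corner angles at P6: (11/4)*pi
defect = 2*pi - (11/4)*pi

Answer: defect(P6) = (-3/4)*pi


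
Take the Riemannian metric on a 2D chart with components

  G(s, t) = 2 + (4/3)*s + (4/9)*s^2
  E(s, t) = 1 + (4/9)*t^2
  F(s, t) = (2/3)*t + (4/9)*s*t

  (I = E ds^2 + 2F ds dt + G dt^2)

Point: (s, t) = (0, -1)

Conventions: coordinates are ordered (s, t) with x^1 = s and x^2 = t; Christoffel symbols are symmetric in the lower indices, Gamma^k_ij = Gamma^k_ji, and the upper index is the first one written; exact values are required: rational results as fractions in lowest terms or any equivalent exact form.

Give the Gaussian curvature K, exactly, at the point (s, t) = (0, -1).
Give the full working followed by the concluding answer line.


E = 13/9, F = -2/3, G = 2, EG - F^2 = 22/9 at the point
E_s = 0, E_t = -8/9, F_s = -4/9, F_t = 2/3, G_s = 4/3, G_t = 0
E_tt = 8/9, F_st = 4/9, G_ss = 8/9
By Brioschi, K is (det M1 - det M2) divided by (EG - F^2) squared.
M1 = [[-E_tt/2 + F_st - G_ss/2, E_s/2, F_s - E_t/2], [F_t - G_s/2, E, F], [G_t/2, F, G]] = [[-4/9, 0, 0], [0, 13/9, -2/3], [0, -2/3, 2]]; det M1 = -88/81
M2 = [[0, E_t/2, G_s/2], [E_t/2, E, F], [G_s/2, F, G]] = [[0, -4/9, 2/3], [-4/9, 13/9, -2/3], [2/3, -2/3, 2]]; det M2 = -52/81
det M1 - det M2 = -4/9; K = -4/9 / (22/9)^2 = -9/121

Answer: K = -9/121


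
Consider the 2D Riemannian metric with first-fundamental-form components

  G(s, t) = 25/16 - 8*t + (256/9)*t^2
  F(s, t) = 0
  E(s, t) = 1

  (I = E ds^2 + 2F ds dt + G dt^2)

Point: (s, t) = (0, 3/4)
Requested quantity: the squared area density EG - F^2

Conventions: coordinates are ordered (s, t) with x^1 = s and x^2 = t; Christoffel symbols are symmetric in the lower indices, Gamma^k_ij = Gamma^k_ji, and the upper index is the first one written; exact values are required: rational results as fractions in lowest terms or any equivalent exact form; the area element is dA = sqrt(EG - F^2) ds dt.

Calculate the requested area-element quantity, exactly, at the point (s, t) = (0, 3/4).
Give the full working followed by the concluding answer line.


E = 1, F = 0, G = 185/16; EG - F^2 = 185/16

Answer: EG - F^2 = 185/16


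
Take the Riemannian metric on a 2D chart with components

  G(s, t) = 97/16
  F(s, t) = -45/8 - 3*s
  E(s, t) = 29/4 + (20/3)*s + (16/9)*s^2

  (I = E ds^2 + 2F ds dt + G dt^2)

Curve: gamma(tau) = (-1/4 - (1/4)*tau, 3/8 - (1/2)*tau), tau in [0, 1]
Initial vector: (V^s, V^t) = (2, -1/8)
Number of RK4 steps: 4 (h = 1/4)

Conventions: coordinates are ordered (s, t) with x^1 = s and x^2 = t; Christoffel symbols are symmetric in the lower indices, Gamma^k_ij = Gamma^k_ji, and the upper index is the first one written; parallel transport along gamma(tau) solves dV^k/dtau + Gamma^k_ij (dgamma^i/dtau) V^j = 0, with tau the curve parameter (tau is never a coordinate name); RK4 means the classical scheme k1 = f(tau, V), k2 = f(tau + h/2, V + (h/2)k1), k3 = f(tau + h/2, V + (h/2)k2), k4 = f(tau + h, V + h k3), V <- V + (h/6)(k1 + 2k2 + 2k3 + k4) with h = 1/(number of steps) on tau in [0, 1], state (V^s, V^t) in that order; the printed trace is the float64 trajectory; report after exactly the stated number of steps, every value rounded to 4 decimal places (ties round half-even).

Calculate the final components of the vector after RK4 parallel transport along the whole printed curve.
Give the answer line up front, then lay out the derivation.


Answer: V^s = 2.1368, V^t = -0.2793

gamma'(tau) = (-1/4, -1/2); f(tau, V)^k = -Gamma^k_ij(gamma(tau)) gamma'^i(tau) V^j; h = 1/4; intermediate values shown to 6 dp
curve data and Christoffel symbols at the stage parameters:
  tau = 0.000000: gamma = (-0.250000, 0.375000), gamma' = (-0.250000, -0.500000); Gamma_sss = 0.268560, Gamma_sst = 0.000000, Gamma_stt = 0.000000, Gamma_tss = -0.278890, Gamma_tst = 0.000000, Gamma_ttt = 0.000000
  tau = 0.125000: gamma = (-0.281250, 0.312500), gamma' = (-0.250000, -0.500000); Gamma_sss = 0.267848, Gamma_sst = 0.000000, Gamma_stt = 0.000000, Gamma_tss = -0.283604, Gamma_tst = 0.000000, Gamma_ttt = 0.000000
  tau = 0.250000: gamma = (-0.312500, 0.250000), gamma' = (-0.250000, -0.500000); Gamma_sss = 0.267023, Gamma_sst = 0.000000, Gamma_stt = 0.000000, Gamma_tss = -0.288385, Gamma_tst = 0.000000, Gamma_ttt = 0.000000
  tau = 0.375000: gamma = (-0.343750, 0.187500), gamma' = (-0.250000, -0.500000); Gamma_sss = 0.266078, Gamma_sst = 0.000000, Gamma_stt = 0.000000, Gamma_tss = -0.293229, Gamma_tst = 0.000000, Gamma_ttt = 0.000000
  tau = 0.500000: gamma = (-0.375000, 0.125000), gamma' = (-0.250000, -0.500000); Gamma_sss = 0.265010, Gamma_sst = 0.000000, Gamma_stt = 0.000000, Gamma_tss = -0.298137, Gamma_tst = 0.000000, Gamma_ttt = 0.000000
  tau = 0.625000: gamma = (-0.406250, 0.062500), gamma' = (-0.250000, -0.500000); Gamma_sss = 0.263813, Gamma_sst = 0.000000, Gamma_stt = 0.000000, Gamma_tss = -0.303105, Gamma_tst = 0.000000, Gamma_ttt = 0.000000
  tau = 0.750000: gamma = (-0.437500, 0.000000), gamma' = (-0.250000, -0.500000); Gamma_sss = 0.262482, Gamma_sst = 0.000000, Gamma_stt = 0.000000, Gamma_tss = -0.308131, Gamma_tst = 0.000000, Gamma_ttt = 0.000000
  tau = 0.875000: gamma = (-0.468750, -0.062500), gamma' = (-0.250000, -0.500000); Gamma_sss = 0.261011, Gamma_sst = 0.000000, Gamma_stt = 0.000000, Gamma_tss = -0.313214, Gamma_tst = 0.000000, Gamma_ttt = 0.000000
  tau = 1.000000: gamma = (-0.500000, -0.125000), gamma' = (-0.250000, -0.500000); Gamma_sss = 0.259396, Gamma_sst = 0.000000, Gamma_stt = 0.000000, Gamma_tss = -0.318349, Gamma_tst = 0.000000, Gamma_ttt = 0.000000
step 0: V^s = 2.0000, V^t = -0.1250
step 1: k1 = (0.134280, -0.139445), k2 = (0.135048, -0.142992), k3 = (0.135055, -0.142999), k4 = (0.135765, -0.146626); V <- V + (h/6)(k1 + 2k2 + 2k3 + k4): V^s = 2.0338, V^t = -0.1608
step 2: k1 = (0.135765, -0.146626), k2 = (0.136414, -0.150334), k3 = (0.136419, -0.150340), k4 = (0.137001, -0.154127); V <- V + (h/6)(k1 + 2k2 + 2k3 + k4): V^s = 2.0679, V^t = -0.1983
step 3: k1 = (0.137001, -0.154126), k2 = (0.137512, -0.157992), k3 = (0.137516, -0.157997), k4 = (0.137950, -0.161942); V <- V + (h/6)(k1 + 2k2 + 2k3 + k4): V^s = 2.1022, V^t = -0.2378
step 4: k1 = (0.137950, -0.161941), k2 = (0.138302, -0.165963), k3 = (0.138305, -0.165966), k4 = (0.138570, -0.170063); V <- V + (h/6)(k1 + 2k2 + 2k3 + k4): V^s = 2.1368, V^t = -0.2793


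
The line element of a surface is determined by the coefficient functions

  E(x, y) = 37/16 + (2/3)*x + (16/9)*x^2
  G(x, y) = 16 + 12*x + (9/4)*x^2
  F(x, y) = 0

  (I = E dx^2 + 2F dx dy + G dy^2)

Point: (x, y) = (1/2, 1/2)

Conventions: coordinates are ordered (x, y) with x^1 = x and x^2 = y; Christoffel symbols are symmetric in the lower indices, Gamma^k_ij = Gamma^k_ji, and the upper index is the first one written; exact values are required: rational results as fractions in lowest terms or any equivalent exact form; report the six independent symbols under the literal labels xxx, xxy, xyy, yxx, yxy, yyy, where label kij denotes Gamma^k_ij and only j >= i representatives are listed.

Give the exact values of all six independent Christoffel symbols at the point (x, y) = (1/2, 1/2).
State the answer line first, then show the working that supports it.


Answer: Gamma_xxx = 176/445, Gamma_xxy = 0, Gamma_xyy = -1026/445, Gamma_yxx = 0, Gamma_yxy = 6/19, Gamma_yyy = 0

E = 445/144, F = 0, G = 361/16 at the point
E_x = 22/9, E_y = 0, F_x = 0, F_y = 0, G_x = 57/4, G_y = 0
EG - F^2 = 160645/2304;  g^inv = (2304/160645) * [[361/16, 0], [0, 445/144]]
first-kind symbols [ij,l] = (1/2)(d_i g_jl + d_j g_il - d_l g_ij): [xx,x] = E_x/2 = 11/9, [xx,y] = F_x - E_y/2 = 0, [xy,x] = E_y/2 = 0, [xy,y] = G_x/2 = 57/8, [yy,x] = F_y - G_x/2 = -57/8, [yy,y] = G_y/2 = 0
Gamma^x_ij = (G*[ij,x] - F*[ij,y])/(EG - F^2), Gamma^y_ij = (E*[ij,y] - F*[ij,x])/(EG - F^2)


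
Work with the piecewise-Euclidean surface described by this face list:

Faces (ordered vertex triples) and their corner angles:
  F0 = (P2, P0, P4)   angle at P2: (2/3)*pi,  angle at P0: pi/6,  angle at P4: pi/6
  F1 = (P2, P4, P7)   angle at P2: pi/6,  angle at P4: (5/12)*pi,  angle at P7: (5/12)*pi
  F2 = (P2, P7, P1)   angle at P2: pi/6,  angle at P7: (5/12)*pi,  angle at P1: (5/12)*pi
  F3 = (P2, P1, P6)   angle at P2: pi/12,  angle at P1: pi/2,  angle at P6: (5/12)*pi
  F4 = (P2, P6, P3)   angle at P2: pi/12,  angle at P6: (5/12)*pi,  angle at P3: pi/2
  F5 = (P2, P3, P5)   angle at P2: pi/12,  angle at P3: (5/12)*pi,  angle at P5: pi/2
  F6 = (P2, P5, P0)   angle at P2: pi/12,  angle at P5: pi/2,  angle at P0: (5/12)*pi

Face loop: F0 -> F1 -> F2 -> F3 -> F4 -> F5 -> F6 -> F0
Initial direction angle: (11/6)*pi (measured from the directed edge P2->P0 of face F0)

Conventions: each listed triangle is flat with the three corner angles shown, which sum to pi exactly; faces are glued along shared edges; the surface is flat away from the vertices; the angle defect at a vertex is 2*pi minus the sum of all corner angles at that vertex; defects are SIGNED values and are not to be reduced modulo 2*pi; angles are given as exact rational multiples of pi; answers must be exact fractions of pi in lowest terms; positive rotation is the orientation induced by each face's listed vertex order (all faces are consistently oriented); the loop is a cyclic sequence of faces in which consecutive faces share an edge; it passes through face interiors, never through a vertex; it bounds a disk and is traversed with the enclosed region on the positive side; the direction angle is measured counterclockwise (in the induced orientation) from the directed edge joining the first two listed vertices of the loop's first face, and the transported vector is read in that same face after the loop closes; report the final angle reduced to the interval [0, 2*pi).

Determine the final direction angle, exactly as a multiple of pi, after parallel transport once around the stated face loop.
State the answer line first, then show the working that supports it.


Answer: final direction angle = pi/2

enclosed vertex P2: corner angles sum to (4/3)*pi, defect = 2*pi - (4/3)*pi = (2/3)*pi
holonomy = initial angle + sum of enclosed defects (mod 2*pi), positive in the induced orientation
final angle = (11/6)*pi + (2/3)*pi = pi/2 (mod 2*pi)


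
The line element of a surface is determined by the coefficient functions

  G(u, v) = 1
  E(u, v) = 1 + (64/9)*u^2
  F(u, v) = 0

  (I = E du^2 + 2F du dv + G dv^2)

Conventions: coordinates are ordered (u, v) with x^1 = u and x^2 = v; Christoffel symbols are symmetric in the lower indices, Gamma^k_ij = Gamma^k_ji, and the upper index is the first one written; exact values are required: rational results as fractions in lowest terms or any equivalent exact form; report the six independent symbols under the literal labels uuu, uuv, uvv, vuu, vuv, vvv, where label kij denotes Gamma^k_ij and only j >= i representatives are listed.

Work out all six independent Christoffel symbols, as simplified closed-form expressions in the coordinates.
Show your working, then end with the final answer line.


E = 1 + (64/9)*u^2; F = 0; G = 1
Gamma^k_ij = (1/2) g^{kl} (d_i g_jl + d_j g_il - d_l g_ij), with g^inv = (1/(EG-F^2)) [[G, -F], [-F, E]]
first partials: E_u = (128/9)*u, E_v = 0, F_u = 0, F_v = 0, G_u = 0, G_v = 0
D = EG - F^2 = 1 + (64/9)*u^2
expanded: Gamma^u_uu = (G E_u - 2F F_u + F E_v)/(2D), Gamma^u_uv = (G E_v - F G_u)/(2D), Gamma^u_vv = (2G F_v - G G_u - F G_v)/(2D), Gamma^v_uu = (2E F_u - E E_v - F E_u)/(2D), Gamma^v_uv = (E G_u - F E_v)/(2D), Gamma^v_vv = (E G_v - 2F F_v + F G_u)/(2D); substitute and cancel common factors

Answer: Gamma_uuu = 64*u/(64*u^2 + 9), Gamma_uuv = 0, Gamma_uvv = 0, Gamma_vuu = 0, Gamma_vuv = 0, Gamma_vvv = 0


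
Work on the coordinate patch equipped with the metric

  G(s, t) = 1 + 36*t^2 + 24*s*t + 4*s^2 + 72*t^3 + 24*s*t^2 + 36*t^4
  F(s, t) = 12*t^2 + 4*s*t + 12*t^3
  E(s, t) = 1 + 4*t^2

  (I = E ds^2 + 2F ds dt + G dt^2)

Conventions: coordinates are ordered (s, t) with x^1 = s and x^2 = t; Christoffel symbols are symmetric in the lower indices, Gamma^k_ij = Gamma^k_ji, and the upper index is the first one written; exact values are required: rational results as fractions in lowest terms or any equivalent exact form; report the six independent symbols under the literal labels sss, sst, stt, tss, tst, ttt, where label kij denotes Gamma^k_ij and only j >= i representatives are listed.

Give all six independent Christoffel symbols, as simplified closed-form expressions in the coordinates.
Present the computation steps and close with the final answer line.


E = 1 + 4*t^2; F = 12*t^2 + 4*s*t + 12*t^3; G = 1 + 36*t^2 + 24*s*t + 4*s^2 + 72*t^3 + 24*s*t^2 + 36*t^4
Gamma^k_ij = (1/2) g^{kl} (d_i g_jl + d_j g_il - d_l g_ij), with g^inv = (1/(EG-F^2)) [[G, -F], [-F, E]]
first partials: E_s = 0, E_t = 8*t, F_s = 4*t, F_t = 24*t + 4*s + 36*t^2, G_s = 24*t + 8*s + 24*t^2, G_t = 72*t + 24*s + 216*t^2 + 48*s*t + 144*t^3
D = EG - F^2 = 1 + 40*t^2 + 24*s*t + 4*s^2 + 72*t^3 + 24*s*t^2 + 36*t^4
expanded: Gamma^s_ss = (G E_s - 2F F_s + F E_t)/(2D), Gamma^s_st = (G E_t - F G_s)/(2D), Gamma^s_tt = (2G F_t - G G_s - F G_t)/(2D), Gamma^t_ss = (2E F_s - E E_t - F E_s)/(2D), Gamma^t_st = (E G_s - F E_t)/(2D), Gamma^t_tt = (E G_t - 2F F_t + F G_s)/(2D); substitute and cancel common factors

Answer: Gamma_sss = 0, Gamma_sst = 4*t/(4*s^2 + 24*s*t^2 + 24*s*t + 36*t^4 + 72*t^3 + 40*t^2 + 1), Gamma_stt = (24*t^2 + 12*t)/(4*s^2 + 24*s*t^2 + 24*s*t + 36*t^4 + 72*t^3 + 40*t^2 + 1), Gamma_tss = 0, Gamma_tst = (4*s + 12*t^2 + 12*t)/(4*s^2 + 24*s*t^2 + 24*s*t + 36*t^4 + 72*t^3 + 40*t^2 + 1), Gamma_ttt = (24*s*t + 12*s + 72*t^3 + 108*t^2 + 36*t)/(4*s^2 + 24*s*t^2 + 24*s*t + 36*t^4 + 72*t^3 + 40*t^2 + 1)


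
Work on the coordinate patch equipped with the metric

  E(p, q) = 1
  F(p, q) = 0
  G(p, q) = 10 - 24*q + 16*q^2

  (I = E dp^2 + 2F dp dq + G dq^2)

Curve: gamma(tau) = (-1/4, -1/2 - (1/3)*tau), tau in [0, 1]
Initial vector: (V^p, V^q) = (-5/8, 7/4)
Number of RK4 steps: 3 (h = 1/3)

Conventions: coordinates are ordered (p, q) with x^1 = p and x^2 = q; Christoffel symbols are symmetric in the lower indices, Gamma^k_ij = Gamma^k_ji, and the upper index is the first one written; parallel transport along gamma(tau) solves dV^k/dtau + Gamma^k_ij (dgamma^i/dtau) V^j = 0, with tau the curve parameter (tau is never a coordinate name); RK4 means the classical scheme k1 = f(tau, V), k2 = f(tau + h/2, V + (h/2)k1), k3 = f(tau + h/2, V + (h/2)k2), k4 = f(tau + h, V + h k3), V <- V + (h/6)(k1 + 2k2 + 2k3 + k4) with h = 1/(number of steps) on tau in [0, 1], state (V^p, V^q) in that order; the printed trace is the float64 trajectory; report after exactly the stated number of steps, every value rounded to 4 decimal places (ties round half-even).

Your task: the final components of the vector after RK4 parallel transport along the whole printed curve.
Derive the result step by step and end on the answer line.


gamma'(tau) = (0, -1/3); f(tau, V)^k = -Gamma^k_ij(gamma(tau)) gamma'^i(tau) V^j; h = 1/3; intermediate values shown to 6 dp
curve data and Christoffel symbols at the stage parameters:
  tau = 0.000000: gamma = (-0.250000, -0.500000), gamma' = (0.000000, -0.333333); Gamma_ppp = 0.000000, Gamma_ppq = 0.000000, Gamma_pqq = 0.000000, Gamma_qpp = 0.000000, Gamma_qpq = 0.000000, Gamma_qqq = -0.769231
  tau = 0.166667: gamma = (-0.250000, -0.555556), gamma' = (0.000000, -0.333333); Gamma_ppp = 0.000000, Gamma_ppq = 0.000000, Gamma_pqq = 0.000000, Gamma_qpp = 0.000000, Gamma_qpq = 0.000000, Gamma_qqq = -0.738865
  tau = 0.333333: gamma = (-0.250000, -0.611111), gamma' = (0.000000, -0.333333); Gamma_ppp = 0.000000, Gamma_ppq = 0.000000, Gamma_pqq = 0.000000, Gamma_qpp = 0.000000, Gamma_qpq = 0.000000, Gamma_qqq = -0.710717
  tau = 0.500000: gamma = (-0.250000, -0.666667), gamma' = (0.000000, -0.333333); Gamma_ppp = 0.000000, Gamma_ppq = 0.000000, Gamma_pqq = 0.000000, Gamma_qpp = 0.000000, Gamma_qpq = 0.000000, Gamma_qqq = -0.684564
  tau = 0.666667: gamma = (-0.250000, -0.722222), gamma' = (0.000000, -0.333333); Gamma_ppp = 0.000000, Gamma_ppq = 0.000000, Gamma_pqq = 0.000000, Gamma_qpp = 0.000000, Gamma_qpq = 0.000000, Gamma_qqq = -0.660208
  tau = 0.833333: gamma = (-0.250000, -0.777778), gamma' = (0.000000, -0.333333); Gamma_ppp = 0.000000, Gamma_ppq = 0.000000, Gamma_pqq = 0.000000, Gamma_qpp = 0.000000, Gamma_qpq = 0.000000, Gamma_qqq = -0.637476
  tau = 1.000000: gamma = (-0.250000, -0.833333), gamma' = (0.000000, -0.333333); Gamma_ppp = 0.000000, Gamma_ppq = 0.000000, Gamma_pqq = 0.000000, Gamma_qpp = 0.000000, Gamma_qpq = 0.000000, Gamma_qqq = -0.616216
step 0: V^p = -0.6250, V^q = 1.7500
step 1: k1 = (0.000000, -0.448718), k2 = (0.000000, -0.412585), k3 = (0.000000, -0.414069), k4 = (0.000000, -0.381887); V <- V + (h/6)(k1 + 2k2 + 2k3 + k4): V^p = -0.6250, V^q = 1.6120
step 2: k1 = (0.000000, -0.381893), k2 = (0.000000, -0.353316), k3 = (0.000000, -0.354403), k4 = (0.000000, -0.328755); V <- V + (h/6)(k1 + 2k2 + 2k3 + k4): V^p = -0.6250, V^q = 1.4939
step 3: k1 = (0.000000, -0.328759), k2 = (0.000000, -0.305796), k3 = (0.000000, -0.306610), k4 = (0.000000, -0.285860); V <- V + (h/6)(k1 + 2k2 + 2k3 + k4): V^p = -0.6250, V^q = 1.3917

Answer: V^p = -0.6250, V^q = 1.3917
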